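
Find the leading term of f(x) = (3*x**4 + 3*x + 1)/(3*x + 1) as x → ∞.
x**3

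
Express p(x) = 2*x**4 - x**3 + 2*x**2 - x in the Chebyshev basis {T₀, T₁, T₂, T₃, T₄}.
(7/4)T₀ + (-7/4)T₁ + (2)T₂ + (-1/4)T₃ + (1/4)T₄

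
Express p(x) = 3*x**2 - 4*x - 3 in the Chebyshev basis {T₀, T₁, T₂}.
(-3/2)T₀ + (-4)T₁ + (3/2)T₂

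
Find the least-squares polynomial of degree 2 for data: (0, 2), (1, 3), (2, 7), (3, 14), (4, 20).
58/35 + (69/70)x + (13/14)x²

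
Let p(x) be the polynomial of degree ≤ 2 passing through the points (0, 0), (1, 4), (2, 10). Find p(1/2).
7/4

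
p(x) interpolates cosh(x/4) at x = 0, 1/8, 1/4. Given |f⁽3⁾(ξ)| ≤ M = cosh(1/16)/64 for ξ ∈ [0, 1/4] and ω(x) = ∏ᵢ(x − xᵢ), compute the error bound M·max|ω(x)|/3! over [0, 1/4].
sqrt(3)*cosh(1/16)/884736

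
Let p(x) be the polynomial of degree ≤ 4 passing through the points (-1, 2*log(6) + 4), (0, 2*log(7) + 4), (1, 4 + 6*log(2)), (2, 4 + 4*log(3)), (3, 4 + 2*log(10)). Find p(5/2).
4 + log(81*2**(3/16)*3**(19/64)*5**(35/64)*7**(7/16)/8)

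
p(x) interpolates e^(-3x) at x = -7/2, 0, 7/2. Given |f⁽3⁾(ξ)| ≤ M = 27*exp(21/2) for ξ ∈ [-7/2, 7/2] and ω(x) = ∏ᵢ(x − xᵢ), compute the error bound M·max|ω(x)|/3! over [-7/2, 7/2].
343*sqrt(3)*exp(21/2)/8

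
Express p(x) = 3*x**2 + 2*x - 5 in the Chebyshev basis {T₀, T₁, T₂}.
(-7/2)T₀ + (2)T₁ + (3/2)T₂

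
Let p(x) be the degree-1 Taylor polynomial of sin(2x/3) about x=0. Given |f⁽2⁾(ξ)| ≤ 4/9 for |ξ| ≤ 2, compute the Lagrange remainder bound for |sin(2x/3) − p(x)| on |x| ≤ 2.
8/9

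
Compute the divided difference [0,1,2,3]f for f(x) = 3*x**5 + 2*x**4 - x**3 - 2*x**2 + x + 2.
86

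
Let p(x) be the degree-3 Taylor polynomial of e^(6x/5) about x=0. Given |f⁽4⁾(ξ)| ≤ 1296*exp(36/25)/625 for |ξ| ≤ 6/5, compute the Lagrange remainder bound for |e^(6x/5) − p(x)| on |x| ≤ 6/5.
69984*exp(36/25)/390625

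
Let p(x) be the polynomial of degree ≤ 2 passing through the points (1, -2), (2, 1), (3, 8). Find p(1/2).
-2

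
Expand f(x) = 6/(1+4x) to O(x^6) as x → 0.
6 - 24*x + 96*x**2 - 384*x**3 + 1536*x**4 - 6144*x**5 + O(x**6)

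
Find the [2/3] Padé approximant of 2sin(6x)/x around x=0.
(12 - 252*x**2/5)/(9*x**2/5 + 1)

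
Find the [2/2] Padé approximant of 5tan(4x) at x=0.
20*x/(1 - 16*x**2/3)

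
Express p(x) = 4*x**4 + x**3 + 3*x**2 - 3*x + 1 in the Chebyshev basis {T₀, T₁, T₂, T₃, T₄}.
(4)T₀ + (-9/4)T₁ + (7/2)T₂ + (1/4)T₃ + (1/2)T₄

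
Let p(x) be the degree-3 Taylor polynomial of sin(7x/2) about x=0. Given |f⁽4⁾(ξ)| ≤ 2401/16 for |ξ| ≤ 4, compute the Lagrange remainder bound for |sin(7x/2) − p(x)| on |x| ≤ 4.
4802/3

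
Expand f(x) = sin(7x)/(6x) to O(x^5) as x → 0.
7/6 - 343*x**2/36 + 16807*x**4/720 + O(x**5)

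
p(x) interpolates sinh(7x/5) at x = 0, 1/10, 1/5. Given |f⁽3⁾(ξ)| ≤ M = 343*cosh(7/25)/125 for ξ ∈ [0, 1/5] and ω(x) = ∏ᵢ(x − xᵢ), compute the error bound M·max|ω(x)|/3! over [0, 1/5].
343*sqrt(3)*cosh(7/25)/3375000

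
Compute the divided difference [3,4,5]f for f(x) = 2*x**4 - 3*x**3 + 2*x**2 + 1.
160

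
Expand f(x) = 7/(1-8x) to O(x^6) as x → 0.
7 + 56*x + 448*x**2 + 3584*x**3 + 28672*x**4 + 229376*x**5 + O(x**6)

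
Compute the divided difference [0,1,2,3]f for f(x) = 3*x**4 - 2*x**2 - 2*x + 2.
18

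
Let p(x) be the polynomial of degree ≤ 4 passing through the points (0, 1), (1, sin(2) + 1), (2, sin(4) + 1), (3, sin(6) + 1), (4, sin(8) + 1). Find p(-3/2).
-693*sin(2)/32 + 1485*sin(4)/64 + 1 + 315*sin(8)/128 - 385*sin(6)/32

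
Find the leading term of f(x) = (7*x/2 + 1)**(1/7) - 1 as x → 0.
x/2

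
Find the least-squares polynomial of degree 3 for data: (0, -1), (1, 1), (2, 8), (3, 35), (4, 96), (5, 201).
-5/6 + (647/252)x + (-143/42)x² + (79/36)x³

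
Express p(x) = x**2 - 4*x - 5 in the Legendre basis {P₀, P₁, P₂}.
(-14/3)P₀ + (-4)P₁ + (2/3)P₂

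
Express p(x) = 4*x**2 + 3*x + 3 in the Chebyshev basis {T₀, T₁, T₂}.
(5)T₀ + (3)T₁ + (2)T₂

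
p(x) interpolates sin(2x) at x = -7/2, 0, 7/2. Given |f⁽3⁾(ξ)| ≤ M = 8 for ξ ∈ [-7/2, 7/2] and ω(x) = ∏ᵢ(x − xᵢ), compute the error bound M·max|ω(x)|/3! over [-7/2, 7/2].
343*sqrt(3)/27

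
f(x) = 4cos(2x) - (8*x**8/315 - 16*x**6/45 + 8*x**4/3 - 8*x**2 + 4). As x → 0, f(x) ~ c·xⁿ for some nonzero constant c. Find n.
10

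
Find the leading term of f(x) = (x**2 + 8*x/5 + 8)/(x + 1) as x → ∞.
x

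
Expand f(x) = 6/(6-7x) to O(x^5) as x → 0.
1 + 7*x/6 + 49*x**2/36 + 343*x**3/216 + 2401*x**4/1296 + O(x**5)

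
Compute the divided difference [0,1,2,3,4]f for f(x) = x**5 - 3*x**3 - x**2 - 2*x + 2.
10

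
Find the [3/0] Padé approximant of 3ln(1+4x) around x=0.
4*x*(16*x**2 - 6*x + 3)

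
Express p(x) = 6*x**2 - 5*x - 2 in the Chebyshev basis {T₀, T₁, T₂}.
T₀ + (-5)T₁ + (3)T₂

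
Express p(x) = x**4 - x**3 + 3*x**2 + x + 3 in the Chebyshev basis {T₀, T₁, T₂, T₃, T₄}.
(39/8)T₀ + (1/4)T₁ + (2)T₂ + (-1/4)T₃ + (1/8)T₄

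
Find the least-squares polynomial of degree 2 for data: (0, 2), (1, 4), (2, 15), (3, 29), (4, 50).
58/35 + (27/70)x + (41/14)x²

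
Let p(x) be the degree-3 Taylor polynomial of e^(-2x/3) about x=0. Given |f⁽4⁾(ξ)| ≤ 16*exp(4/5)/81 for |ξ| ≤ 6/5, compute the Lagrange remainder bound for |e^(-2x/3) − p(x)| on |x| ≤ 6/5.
32*exp(4/5)/1875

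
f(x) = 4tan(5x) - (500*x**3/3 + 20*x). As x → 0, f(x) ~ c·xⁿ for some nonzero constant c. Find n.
5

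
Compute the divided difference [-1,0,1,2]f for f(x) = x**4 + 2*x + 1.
2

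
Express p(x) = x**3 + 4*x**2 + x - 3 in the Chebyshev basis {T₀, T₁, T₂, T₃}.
-T₀ + (7/4)T₁ + (2)T₂ + (1/4)T₃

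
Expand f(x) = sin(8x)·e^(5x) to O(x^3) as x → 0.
8*x + 40*x**2 + O(x**3)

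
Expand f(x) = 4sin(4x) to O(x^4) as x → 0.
16*x - 128*x**3/3 + O(x**4)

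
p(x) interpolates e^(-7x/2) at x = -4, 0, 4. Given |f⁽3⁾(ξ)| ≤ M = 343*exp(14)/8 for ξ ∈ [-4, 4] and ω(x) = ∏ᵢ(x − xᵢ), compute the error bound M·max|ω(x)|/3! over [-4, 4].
2744*sqrt(3)*exp(14)/27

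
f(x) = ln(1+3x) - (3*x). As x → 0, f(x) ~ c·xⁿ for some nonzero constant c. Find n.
2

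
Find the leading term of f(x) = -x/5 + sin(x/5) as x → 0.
-x**3/750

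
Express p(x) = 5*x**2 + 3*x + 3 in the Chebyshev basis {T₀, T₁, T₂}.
(11/2)T₀ + (3)T₁ + (5/2)T₂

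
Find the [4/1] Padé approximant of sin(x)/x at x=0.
x**4/120 - x**2/6 + 1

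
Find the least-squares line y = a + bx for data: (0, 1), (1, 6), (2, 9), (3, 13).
a = 7/5, b = 39/10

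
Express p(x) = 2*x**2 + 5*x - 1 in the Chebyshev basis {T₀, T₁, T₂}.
(5)T₁ + T₂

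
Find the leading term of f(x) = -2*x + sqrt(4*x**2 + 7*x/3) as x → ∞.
7/12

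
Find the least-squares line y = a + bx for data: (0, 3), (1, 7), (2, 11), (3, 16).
a = 14/5, b = 43/10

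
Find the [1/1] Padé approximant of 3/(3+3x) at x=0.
1/(x + 1)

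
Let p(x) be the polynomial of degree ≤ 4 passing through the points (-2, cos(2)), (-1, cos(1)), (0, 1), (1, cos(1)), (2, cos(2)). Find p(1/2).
-cos(2)/64 + 5*cos(1)/16 + 45/64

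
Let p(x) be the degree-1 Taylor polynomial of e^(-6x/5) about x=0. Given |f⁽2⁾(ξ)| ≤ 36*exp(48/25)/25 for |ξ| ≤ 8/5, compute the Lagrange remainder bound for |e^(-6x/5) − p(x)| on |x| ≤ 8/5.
1152*exp(48/25)/625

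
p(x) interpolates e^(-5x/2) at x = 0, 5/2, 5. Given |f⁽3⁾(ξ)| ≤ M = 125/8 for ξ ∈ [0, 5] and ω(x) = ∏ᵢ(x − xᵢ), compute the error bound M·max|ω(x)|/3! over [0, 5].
15625*sqrt(3)/1728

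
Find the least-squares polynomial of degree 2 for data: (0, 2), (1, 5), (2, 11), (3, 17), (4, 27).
2 + (11/5)x + x²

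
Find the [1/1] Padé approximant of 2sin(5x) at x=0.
10*x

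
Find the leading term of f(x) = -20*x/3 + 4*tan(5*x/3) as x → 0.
500*x**3/81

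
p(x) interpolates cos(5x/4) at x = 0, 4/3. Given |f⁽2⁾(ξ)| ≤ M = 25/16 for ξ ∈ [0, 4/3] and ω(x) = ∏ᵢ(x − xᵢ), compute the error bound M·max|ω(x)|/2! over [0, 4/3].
25/72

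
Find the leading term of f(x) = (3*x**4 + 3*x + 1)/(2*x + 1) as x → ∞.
3*x**3/2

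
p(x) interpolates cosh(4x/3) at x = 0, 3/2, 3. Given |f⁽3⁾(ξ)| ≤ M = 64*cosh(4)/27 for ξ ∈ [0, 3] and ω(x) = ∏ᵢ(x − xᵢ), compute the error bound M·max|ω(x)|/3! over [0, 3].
8*sqrt(3)*cosh(4)/27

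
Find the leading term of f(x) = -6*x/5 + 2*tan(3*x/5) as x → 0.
18*x**3/125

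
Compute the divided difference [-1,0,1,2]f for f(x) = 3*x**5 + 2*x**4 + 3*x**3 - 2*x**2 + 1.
22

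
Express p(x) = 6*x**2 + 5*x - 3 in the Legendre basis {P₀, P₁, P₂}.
-P₀ + (5)P₁ + (4)P₂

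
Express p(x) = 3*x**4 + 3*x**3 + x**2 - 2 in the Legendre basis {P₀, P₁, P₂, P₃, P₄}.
(-16/15)P₀ + (9/5)P₁ + (50/21)P₂ + (6/5)P₃ + (24/35)P₄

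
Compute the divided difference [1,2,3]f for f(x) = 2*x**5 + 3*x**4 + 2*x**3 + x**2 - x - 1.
268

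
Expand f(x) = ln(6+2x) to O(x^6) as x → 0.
log(6) + x/3 - x**2/18 + x**3/81 - x**4/324 + x**5/1215 + O(x**6)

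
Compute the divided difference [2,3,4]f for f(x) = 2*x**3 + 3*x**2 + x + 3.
21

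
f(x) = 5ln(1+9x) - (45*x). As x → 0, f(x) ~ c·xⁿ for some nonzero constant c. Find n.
2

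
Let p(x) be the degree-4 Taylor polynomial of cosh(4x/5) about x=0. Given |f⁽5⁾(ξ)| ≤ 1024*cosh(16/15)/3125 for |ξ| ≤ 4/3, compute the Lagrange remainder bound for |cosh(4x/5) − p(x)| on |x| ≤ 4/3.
131072*cosh(16/15)/11390625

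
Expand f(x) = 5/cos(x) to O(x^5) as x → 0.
5 + 5*x**2/2 + 25*x**4/24 + O(x**5)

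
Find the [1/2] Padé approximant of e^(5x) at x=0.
(5*x/3 + 1)/(25*x**2/6 - 10*x/3 + 1)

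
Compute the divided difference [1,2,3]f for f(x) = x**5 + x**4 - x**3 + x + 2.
109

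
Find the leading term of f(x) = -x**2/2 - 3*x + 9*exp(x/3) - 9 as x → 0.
x**3/18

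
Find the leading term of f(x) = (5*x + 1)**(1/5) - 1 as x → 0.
x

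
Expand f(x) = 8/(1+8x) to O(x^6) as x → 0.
8 - 64*x + 512*x**2 - 4096*x**3 + 32768*x**4 - 262144*x**5 + O(x**6)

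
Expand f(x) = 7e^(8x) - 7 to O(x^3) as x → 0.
56*x + 224*x**2 + O(x**3)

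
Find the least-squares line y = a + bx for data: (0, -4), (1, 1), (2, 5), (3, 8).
a = -7/2, b = 4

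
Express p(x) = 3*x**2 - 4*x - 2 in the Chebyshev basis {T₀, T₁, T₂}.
(-1/2)T₀ + (-4)T₁ + (3/2)T₂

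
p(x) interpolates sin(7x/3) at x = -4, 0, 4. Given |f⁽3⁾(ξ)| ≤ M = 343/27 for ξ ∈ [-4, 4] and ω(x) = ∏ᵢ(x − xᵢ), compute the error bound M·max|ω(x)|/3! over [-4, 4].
21952*sqrt(3)/729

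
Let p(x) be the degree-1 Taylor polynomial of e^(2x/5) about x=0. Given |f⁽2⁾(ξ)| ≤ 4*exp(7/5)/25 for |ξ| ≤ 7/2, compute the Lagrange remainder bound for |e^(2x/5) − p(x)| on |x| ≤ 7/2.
49*exp(7/5)/50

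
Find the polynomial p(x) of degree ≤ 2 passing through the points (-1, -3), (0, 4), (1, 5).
-3*x**2 + 4*x + 4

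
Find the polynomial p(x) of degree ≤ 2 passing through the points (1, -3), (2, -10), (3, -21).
-2*x**2 - x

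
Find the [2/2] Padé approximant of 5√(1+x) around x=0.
(25*x**2/16 + 25*x/4 + 5)/(x**2/16 + 3*x/4 + 1)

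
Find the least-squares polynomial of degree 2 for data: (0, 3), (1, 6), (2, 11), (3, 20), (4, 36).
122/35 + (-4/7)x + (15/7)x²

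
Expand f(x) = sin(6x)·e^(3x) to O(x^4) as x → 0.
6*x + 18*x**2 - 9*x**3 + O(x**4)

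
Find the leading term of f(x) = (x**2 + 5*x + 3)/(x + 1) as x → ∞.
x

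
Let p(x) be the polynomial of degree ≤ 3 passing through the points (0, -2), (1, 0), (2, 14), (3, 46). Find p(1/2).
-17/8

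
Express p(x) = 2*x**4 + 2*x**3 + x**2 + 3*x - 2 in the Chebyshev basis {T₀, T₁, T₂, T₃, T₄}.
(-3/4)T₀ + (9/2)T₁ + (3/2)T₂ + (1/2)T₃ + (1/4)T₄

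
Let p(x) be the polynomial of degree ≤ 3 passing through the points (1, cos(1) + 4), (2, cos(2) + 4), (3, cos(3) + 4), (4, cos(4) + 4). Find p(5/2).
9*cos(3)/16 + 9*cos(2)/16 - cos(1)/16 - cos(4)/16 + 4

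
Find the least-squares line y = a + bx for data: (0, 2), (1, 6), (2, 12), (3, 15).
a = 2, b = 9/2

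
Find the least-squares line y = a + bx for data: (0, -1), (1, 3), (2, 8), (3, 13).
a = -13/10, b = 47/10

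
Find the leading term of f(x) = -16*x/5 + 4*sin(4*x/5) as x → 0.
-128*x**3/375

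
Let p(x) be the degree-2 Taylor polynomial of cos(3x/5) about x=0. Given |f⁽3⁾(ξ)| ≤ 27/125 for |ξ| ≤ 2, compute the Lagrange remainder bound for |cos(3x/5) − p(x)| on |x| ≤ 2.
36/125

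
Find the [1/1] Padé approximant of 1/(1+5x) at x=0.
1/(5*x + 1)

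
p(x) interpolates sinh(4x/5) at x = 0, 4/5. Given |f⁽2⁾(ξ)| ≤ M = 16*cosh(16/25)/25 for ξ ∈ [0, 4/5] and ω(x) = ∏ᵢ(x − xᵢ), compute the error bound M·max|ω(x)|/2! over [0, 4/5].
32*cosh(16/25)/625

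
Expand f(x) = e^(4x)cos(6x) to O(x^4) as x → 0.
1 + 4*x - 10*x**2 - 184*x**3/3 + O(x**4)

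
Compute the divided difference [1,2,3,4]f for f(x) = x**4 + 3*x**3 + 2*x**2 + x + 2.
13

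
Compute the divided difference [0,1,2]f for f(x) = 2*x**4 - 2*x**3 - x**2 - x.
7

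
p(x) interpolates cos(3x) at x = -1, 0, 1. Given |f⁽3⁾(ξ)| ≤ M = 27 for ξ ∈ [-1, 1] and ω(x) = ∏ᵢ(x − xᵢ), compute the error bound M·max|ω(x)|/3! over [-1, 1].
sqrt(3)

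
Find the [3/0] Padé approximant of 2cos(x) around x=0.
2 - x**2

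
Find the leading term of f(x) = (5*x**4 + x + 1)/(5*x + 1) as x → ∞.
x**3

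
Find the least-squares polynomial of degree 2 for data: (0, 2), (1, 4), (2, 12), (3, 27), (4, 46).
13/7 + (-43/70)x + (41/14)x²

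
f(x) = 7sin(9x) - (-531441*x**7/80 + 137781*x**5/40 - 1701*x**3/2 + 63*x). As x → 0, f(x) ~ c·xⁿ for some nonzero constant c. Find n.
9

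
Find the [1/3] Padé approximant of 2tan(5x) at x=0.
10*x/(1 - 25*x**2/3)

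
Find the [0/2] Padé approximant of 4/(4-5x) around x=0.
1/(1 - 5*x/4)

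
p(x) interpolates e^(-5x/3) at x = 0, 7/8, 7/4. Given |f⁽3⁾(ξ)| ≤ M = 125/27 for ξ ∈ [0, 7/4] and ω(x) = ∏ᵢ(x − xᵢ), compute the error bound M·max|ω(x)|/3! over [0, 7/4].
42875*sqrt(3)/373248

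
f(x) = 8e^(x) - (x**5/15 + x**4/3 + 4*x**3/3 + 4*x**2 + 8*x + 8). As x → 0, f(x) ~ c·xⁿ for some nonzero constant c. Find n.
6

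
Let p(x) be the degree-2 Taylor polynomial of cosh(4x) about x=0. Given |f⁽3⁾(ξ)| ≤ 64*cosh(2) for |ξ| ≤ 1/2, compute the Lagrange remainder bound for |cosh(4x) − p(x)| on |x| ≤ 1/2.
4*cosh(2)/3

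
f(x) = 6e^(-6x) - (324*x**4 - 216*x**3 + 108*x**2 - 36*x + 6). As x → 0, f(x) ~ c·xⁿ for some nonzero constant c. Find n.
5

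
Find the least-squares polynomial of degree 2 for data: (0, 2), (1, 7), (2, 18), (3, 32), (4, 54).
73/35 + (163/70)x + (37/14)x²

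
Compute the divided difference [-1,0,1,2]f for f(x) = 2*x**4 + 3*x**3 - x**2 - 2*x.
7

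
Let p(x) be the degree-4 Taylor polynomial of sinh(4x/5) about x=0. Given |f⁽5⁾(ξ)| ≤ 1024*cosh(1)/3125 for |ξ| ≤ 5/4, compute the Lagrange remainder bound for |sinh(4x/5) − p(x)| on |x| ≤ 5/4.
cosh(1)/120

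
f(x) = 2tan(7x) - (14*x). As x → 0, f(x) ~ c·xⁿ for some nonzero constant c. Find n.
3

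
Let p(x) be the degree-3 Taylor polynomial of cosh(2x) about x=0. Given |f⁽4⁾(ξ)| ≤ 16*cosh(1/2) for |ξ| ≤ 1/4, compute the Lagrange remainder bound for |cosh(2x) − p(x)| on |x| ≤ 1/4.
cosh(1/2)/384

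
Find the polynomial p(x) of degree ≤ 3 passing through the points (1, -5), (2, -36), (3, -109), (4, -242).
-3*x**3 - 3*x**2 - x + 2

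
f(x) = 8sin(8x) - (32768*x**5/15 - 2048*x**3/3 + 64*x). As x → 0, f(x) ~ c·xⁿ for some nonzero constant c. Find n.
7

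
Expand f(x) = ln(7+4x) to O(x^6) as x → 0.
log(7) + 4*x/7 - 8*x**2/49 + 64*x**3/1029 - 64*x**4/2401 + 1024*x**5/84035 + O(x**6)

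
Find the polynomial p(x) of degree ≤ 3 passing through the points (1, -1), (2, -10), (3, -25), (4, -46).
2 - 3*x**2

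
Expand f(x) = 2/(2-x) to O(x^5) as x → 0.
1 + x/2 + x**2/4 + x**3/8 + x**4/16 + O(x**5)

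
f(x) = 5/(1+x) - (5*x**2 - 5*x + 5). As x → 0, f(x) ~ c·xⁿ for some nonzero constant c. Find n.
3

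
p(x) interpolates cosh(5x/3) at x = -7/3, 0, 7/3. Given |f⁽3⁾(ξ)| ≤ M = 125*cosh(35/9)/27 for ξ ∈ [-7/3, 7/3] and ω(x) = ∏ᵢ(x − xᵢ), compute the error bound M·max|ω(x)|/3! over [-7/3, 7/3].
42875*sqrt(3)*cosh(35/9)/19683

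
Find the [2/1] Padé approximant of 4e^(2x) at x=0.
(8*x**2/3 + 16*x/3 + 4)/(1 - 2*x/3)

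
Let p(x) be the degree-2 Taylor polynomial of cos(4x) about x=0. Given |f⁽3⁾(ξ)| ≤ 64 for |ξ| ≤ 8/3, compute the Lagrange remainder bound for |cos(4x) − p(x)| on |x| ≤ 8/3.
16384/81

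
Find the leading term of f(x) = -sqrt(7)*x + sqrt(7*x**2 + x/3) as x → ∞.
sqrt(7)/42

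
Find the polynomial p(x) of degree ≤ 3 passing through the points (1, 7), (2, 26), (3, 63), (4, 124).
x**3 + 3*x**2 + 3*x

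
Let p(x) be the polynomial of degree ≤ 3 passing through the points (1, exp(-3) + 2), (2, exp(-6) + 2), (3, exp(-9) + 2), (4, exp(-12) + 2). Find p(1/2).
(-35*exp(6) - 5 + 21*exp(3) + 35*exp(9) + 32*exp(12))*exp(-12)/16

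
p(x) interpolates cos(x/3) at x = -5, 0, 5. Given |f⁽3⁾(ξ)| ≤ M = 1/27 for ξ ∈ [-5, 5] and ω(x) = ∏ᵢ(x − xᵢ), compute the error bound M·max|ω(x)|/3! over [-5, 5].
125*sqrt(3)/729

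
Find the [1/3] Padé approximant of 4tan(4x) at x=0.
16*x/(1 - 16*x**2/3)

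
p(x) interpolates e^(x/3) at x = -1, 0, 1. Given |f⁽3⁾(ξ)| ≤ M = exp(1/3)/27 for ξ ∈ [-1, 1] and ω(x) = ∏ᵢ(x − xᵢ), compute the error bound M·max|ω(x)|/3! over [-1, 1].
sqrt(3)*exp(1/3)/729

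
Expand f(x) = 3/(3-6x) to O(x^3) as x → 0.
1 + 2*x + 4*x**2 + O(x**3)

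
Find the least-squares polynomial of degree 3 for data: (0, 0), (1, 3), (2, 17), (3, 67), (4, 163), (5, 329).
19/126 + (995/756)x + (-136/63)x² + (325/108)x³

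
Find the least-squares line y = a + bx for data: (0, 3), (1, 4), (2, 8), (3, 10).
a = 5/2, b = 5/2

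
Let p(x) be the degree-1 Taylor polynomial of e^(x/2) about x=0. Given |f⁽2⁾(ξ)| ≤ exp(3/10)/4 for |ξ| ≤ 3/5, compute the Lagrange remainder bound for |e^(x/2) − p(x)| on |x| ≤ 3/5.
9*exp(3/10)/200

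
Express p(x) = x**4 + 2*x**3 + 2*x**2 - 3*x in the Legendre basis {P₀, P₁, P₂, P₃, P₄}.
(13/15)P₀ + (-9/5)P₁ + (40/21)P₂ + (4/5)P₃ + (8/35)P₄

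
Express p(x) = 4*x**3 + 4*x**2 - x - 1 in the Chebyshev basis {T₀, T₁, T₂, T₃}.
T₀ + (2)T₁ + (2)T₂ + T₃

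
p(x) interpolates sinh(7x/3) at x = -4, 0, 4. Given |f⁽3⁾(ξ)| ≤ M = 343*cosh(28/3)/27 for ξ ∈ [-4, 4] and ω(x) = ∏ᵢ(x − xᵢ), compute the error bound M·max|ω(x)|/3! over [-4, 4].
21952*sqrt(3)*cosh(28/3)/729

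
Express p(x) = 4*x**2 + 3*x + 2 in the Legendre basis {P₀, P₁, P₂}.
(10/3)P₀ + (3)P₁ + (8/3)P₂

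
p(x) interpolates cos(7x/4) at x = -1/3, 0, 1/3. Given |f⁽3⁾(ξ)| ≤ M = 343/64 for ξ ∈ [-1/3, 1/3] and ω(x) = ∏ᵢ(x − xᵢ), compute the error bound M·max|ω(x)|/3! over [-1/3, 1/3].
343*sqrt(3)/46656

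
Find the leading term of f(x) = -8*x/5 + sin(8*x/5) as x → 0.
-256*x**3/375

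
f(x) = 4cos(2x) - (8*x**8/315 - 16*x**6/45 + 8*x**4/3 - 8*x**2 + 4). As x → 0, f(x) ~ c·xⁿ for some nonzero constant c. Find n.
10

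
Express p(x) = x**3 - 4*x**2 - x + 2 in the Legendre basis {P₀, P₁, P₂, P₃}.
(2/3)P₀ + (-2/5)P₁ + (-8/3)P₂ + (2/5)P₃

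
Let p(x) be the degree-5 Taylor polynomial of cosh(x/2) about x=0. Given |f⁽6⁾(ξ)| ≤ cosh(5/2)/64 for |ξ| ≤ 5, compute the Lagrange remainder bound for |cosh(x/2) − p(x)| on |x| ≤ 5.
3125*cosh(5/2)/9216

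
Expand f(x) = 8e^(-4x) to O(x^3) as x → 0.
8 - 32*x + 64*x**2 + O(x**3)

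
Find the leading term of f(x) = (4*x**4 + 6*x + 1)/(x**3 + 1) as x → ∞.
4*x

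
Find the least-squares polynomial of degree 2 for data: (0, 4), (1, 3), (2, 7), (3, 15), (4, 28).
139/35 + (-22/7)x + (16/7)x²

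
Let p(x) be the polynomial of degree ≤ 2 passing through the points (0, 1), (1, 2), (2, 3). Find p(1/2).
3/2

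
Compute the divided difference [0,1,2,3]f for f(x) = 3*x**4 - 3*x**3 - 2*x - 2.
15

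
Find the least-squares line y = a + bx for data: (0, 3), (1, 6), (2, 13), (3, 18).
a = 11/5, b = 26/5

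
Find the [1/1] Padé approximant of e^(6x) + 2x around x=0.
(23*x/4 + 1)/(1 - 9*x/4)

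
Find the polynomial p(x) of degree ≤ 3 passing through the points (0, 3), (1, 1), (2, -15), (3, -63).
-3*x**3 + 2*x**2 - x + 3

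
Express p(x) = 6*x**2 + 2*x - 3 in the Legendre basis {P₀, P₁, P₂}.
-P₀ + (2)P₁ + (4)P₂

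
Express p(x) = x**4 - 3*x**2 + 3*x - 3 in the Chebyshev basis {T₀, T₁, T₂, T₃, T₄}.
(-33/8)T₀ + (3)T₁ - T₂ + (1/8)T₄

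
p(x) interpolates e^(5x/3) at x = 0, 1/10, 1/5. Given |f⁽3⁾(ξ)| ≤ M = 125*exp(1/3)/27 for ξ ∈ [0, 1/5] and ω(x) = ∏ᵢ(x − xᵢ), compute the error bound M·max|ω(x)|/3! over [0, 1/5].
sqrt(3)*exp(1/3)/5832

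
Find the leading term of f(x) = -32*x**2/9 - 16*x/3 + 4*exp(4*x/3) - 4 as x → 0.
128*x**3/81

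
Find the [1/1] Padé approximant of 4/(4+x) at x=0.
1/(x/4 + 1)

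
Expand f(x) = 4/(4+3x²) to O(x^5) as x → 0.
1 - 3*x**2/4 + 9*x**4/16 + O(x**5)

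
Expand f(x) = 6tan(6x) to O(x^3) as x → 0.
36*x + O(x**3)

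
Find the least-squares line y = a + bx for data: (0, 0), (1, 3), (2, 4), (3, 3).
a = 1, b = 1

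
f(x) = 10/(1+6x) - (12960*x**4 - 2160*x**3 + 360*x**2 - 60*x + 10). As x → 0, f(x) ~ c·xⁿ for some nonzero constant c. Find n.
5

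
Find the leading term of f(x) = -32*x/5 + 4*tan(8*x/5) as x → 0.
2048*x**3/375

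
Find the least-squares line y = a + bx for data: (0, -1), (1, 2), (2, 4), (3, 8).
a = -11/10, b = 29/10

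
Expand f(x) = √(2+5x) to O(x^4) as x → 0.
sqrt(2) + 5*sqrt(2)*x/4 - 25*sqrt(2)*x**2/32 + 125*sqrt(2)*x**3/128 + O(x**4)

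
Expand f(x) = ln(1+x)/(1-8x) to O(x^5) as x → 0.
x + 15*x**2/2 + 181*x**3/3 + 5789*x**4/12 + O(x**5)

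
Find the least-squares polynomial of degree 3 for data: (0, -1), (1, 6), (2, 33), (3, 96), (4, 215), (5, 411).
-25/21 + (643/126)x + (-43/84)x² + (115/36)x³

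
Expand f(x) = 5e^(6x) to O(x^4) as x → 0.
5 + 30*x + 90*x**2 + 180*x**3 + O(x**4)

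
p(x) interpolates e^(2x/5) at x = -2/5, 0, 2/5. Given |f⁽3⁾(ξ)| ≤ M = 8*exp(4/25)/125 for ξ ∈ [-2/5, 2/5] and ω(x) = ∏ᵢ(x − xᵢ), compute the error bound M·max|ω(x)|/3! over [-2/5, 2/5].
64*sqrt(3)*exp(4/25)/421875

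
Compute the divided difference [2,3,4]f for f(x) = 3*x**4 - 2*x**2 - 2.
163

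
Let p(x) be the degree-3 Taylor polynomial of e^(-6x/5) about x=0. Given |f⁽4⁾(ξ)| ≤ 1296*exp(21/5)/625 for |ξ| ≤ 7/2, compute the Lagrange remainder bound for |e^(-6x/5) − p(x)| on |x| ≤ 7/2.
64827*exp(21/5)/5000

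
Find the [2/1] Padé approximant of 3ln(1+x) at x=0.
x*(x + 6)/(2*(2*x/3 + 1))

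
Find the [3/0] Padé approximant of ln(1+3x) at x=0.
3*x*(6*x**2 - 3*x + 2)/2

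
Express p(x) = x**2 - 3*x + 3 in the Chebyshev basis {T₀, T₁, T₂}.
(7/2)T₀ + (-3)T₁ + (1/2)T₂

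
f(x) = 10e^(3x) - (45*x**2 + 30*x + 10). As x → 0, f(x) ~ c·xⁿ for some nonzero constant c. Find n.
3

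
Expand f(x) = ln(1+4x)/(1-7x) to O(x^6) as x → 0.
4*x + 20*x**2 + 484*x**3/3 + 3196*x**4/3 + 114932*x**5/15 + O(x**6)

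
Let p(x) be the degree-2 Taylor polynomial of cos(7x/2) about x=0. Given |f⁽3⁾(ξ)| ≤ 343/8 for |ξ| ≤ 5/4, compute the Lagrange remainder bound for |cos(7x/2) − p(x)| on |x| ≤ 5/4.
42875/3072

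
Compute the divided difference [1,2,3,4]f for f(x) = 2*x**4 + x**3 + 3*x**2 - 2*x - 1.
21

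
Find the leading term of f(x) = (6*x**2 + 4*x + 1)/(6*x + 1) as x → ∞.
x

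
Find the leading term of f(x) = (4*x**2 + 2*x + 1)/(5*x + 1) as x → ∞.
4*x/5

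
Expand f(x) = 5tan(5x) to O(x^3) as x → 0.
25*x + O(x**3)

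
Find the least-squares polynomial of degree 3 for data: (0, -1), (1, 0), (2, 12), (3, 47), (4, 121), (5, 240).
-53/63 + (-517/378)x + (-11/63)x² + (109/54)x³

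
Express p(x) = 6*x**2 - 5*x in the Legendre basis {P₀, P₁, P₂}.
(2)P₀ + (-5)P₁ + (4)P₂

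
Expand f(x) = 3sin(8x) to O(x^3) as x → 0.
24*x + O(x**3)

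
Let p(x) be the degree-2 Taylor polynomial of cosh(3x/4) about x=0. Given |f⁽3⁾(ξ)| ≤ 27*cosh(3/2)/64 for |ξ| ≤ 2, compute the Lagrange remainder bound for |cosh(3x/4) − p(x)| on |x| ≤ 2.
9*cosh(3/2)/16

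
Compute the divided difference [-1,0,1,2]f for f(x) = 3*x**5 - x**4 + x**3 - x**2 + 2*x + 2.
14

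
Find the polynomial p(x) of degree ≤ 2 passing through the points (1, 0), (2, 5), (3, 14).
2*x**2 - x - 1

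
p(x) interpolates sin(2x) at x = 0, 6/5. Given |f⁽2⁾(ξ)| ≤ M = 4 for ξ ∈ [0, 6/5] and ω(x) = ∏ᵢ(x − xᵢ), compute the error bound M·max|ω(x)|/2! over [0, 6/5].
18/25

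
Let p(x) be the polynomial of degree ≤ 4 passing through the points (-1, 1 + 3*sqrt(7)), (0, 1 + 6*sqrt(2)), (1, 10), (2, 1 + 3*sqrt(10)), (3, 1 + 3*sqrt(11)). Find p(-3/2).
-315*sqrt(2)/16 - 135*sqrt(10)/32 + 105*sqrt(11)/128 + 945*sqrt(7)/128 + 1765/64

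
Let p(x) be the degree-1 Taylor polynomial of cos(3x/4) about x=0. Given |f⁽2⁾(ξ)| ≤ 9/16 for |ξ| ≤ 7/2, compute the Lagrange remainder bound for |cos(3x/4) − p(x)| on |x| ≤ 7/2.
441/128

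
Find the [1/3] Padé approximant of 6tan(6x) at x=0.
36*x/(1 - 12*x**2)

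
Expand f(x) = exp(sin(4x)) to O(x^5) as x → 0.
1 + 4*x + 8*x**2 - 32*x**4 + O(x**5)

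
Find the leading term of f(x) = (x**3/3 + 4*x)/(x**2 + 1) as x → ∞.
x/3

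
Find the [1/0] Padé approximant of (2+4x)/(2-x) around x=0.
5*x/2 + 1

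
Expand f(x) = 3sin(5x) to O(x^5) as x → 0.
15*x - 125*x**3/2 + O(x**5)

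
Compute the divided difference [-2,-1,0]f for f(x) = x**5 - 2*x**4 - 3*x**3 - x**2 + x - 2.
-21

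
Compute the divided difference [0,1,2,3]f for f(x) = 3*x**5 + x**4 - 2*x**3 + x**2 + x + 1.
79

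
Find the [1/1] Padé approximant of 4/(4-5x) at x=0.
1/(1 - 5*x/4)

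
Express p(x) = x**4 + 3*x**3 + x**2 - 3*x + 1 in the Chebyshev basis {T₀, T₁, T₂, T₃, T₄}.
(15/8)T₀ + (-3/4)T₁ + T₂ + (3/4)T₃ + (1/8)T₄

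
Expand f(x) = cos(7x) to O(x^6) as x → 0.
1 - 49*x**2/2 + 2401*x**4/24 + O(x**6)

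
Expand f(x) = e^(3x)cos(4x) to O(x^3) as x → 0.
1 + 3*x - 7*x**2/2 + O(x**3)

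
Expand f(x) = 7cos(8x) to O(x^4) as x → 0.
7 - 224*x**2 + O(x**4)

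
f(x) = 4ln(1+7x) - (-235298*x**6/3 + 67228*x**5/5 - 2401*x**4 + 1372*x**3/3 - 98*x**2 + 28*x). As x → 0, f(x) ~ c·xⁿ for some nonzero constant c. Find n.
7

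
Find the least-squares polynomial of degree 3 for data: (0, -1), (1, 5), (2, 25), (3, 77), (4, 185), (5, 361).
-6/7 + (197/42)x + (-16/7)x² + (19/6)x³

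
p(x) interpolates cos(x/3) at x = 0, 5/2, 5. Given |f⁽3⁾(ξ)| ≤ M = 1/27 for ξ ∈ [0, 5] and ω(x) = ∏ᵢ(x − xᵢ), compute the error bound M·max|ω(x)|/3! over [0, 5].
125*sqrt(3)/5832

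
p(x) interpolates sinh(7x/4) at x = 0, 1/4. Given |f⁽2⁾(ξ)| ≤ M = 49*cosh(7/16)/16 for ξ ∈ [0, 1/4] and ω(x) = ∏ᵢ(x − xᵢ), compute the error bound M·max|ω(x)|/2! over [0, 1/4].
49*cosh(7/16)/2048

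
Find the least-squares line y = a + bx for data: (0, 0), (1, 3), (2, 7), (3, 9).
a = 1/10, b = 31/10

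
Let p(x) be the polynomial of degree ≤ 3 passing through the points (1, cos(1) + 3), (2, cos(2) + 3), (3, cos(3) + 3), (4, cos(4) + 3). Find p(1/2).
21*cos(3)/16 - 5*cos(4)/16 - 35*cos(2)/16 + 35*cos(1)/16 + 3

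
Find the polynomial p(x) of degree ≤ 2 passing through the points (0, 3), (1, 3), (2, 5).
x**2 - x + 3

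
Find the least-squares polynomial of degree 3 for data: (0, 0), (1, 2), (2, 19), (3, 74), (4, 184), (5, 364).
19/63 + (-407/189)x + (-13/126)x² + (163/54)x³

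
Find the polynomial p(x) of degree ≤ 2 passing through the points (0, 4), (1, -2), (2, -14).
-3*x**2 - 3*x + 4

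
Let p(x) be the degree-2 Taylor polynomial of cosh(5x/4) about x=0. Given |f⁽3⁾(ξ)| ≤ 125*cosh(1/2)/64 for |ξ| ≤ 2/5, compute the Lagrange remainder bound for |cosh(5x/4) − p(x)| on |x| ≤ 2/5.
cosh(1/2)/48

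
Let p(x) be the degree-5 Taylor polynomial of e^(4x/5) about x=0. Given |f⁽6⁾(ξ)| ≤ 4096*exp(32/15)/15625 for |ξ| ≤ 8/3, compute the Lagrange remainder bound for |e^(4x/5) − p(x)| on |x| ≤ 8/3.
67108864*exp(32/15)/512578125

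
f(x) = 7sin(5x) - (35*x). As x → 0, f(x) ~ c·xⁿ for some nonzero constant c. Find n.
3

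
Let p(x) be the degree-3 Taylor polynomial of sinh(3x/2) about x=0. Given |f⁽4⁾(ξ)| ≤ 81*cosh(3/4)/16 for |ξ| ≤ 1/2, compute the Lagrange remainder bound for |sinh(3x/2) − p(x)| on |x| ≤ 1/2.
27*cosh(3/4)/2048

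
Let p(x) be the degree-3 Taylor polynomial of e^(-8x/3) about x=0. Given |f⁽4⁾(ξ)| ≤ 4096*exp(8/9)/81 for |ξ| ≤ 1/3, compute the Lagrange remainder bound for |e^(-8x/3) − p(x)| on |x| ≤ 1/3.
512*exp(8/9)/19683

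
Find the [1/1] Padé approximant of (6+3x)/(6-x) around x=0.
(x/2 + 1)/(1 - x/6)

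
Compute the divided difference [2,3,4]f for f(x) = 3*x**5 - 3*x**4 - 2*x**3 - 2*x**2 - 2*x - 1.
670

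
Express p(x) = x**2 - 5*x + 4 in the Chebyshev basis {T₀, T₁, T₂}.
(9/2)T₀ + (-5)T₁ + (1/2)T₂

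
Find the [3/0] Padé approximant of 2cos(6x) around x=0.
2 - 36*x**2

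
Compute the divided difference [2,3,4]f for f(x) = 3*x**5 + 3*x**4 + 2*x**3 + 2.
1038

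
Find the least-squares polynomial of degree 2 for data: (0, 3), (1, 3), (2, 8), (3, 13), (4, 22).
97/35 + (-12/35)x + (9/7)x²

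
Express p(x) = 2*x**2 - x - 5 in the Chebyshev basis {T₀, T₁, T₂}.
(-4)T₀ - T₁ + T₂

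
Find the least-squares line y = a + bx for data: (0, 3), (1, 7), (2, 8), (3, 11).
a = 7/2, b = 5/2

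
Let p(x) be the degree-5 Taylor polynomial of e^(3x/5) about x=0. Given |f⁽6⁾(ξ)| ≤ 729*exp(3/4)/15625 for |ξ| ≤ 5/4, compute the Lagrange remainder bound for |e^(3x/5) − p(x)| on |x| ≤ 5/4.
81*exp(3/4)/327680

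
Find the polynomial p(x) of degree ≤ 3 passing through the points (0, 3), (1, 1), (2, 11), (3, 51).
3*x**3 - 3*x**2 - 2*x + 3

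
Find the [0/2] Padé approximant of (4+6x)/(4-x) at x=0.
1/(21*x**2/8 - 7*x/4 + 1)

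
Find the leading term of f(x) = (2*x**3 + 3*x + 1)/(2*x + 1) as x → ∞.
x**2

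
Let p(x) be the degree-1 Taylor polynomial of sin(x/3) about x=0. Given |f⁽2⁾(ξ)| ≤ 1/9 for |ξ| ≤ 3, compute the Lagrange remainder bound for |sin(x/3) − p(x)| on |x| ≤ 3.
1/2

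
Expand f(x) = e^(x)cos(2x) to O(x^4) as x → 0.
1 + x - 3*x**2/2 - 11*x**3/6 + O(x**4)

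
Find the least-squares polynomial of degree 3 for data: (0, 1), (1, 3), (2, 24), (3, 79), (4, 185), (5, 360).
8/9 + (-359/378)x + (155/252)x² + (301/108)x³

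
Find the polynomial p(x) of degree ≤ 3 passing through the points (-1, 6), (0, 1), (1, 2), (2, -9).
-3*x**3 + 3*x**2 + x + 1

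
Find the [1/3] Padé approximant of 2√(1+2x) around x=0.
(7*x/2 + 2)/(x**3/8 - x**2/4 + 3*x/4 + 1)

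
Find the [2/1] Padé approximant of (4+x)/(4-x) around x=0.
(x/4 + 1)/(1 - x/4)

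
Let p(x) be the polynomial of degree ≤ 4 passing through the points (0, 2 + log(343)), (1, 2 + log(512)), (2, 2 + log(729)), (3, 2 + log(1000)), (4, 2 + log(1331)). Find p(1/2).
2 + log(1024*11**(113/128)*sqrt(2)*3**(23/32)*5**(21/32)*7**(105/128)/891)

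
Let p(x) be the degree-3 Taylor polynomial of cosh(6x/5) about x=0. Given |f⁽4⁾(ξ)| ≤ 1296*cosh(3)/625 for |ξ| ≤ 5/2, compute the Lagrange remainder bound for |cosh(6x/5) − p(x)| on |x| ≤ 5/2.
27*cosh(3)/8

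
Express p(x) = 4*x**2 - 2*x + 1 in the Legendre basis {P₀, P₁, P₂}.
(7/3)P₀ + (-2)P₁ + (8/3)P₂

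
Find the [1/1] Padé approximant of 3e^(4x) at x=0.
(6*x + 3)/(1 - 2*x)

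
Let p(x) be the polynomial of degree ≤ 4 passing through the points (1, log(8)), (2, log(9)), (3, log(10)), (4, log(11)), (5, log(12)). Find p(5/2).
log(11**(27/32)*4895322707096094018983952384**(3/128)*5**(45/64)/11)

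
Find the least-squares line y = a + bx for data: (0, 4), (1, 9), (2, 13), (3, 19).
a = 39/10, b = 49/10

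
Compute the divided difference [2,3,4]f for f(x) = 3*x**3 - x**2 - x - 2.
26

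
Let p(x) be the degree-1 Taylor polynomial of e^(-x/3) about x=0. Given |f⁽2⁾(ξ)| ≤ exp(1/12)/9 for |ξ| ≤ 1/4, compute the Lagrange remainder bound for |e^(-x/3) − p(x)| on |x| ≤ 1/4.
exp(1/12)/288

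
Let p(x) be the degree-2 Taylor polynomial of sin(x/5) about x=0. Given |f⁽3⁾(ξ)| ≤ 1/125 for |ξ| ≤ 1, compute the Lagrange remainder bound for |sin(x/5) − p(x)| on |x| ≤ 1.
1/750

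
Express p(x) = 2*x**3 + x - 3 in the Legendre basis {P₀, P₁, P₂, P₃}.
(-3)P₀ + (11/5)P₁ + (4/5)P₃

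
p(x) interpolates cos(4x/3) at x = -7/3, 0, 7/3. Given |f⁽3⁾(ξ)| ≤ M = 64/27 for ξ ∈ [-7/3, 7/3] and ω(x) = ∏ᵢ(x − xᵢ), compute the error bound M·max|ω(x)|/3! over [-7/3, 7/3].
21952*sqrt(3)/19683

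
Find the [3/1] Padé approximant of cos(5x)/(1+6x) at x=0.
(625*x**3/144 - 7675*x**2/564 + 625*x/3384 + 1)/(20929*x/3384 + 1)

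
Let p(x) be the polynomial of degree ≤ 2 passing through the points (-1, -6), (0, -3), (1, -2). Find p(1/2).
-9/4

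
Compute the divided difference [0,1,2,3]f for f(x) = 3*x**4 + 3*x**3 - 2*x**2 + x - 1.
21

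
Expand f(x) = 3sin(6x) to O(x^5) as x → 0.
18*x - 108*x**3 + O(x**5)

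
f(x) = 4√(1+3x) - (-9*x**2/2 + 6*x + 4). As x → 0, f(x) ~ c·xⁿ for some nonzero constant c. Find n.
3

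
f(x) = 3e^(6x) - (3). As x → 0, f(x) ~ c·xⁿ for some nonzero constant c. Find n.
1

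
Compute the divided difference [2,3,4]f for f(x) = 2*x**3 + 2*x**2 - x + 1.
20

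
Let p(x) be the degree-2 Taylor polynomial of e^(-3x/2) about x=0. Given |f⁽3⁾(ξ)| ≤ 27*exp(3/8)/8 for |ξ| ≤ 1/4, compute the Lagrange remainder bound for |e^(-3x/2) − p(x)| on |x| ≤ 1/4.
9*exp(3/8)/1024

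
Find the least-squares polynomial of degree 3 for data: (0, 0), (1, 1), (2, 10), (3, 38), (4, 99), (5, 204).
-1/42 + (379/252)x + (-29/12)x² + (37/18)x³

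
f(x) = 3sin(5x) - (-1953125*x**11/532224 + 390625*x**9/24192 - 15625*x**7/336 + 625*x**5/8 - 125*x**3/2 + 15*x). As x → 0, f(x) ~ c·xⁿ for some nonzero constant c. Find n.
13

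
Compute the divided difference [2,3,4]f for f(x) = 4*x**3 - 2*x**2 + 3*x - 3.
34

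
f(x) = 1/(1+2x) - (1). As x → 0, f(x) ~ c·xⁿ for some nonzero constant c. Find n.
1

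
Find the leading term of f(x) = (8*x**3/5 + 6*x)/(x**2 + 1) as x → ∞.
8*x/5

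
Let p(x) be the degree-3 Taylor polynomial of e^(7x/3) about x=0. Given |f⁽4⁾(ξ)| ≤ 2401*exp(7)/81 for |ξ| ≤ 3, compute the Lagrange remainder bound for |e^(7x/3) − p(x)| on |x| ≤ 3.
2401*exp(7)/24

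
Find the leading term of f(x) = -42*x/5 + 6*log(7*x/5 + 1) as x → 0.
-147*x**2/25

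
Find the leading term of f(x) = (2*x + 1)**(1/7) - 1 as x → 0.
2*x/7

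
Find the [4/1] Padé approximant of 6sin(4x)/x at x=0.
256*x**4/5 - 64*x**2 + 24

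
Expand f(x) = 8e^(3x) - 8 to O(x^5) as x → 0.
24*x + 36*x**2 + 36*x**3 + 27*x**4 + O(x**5)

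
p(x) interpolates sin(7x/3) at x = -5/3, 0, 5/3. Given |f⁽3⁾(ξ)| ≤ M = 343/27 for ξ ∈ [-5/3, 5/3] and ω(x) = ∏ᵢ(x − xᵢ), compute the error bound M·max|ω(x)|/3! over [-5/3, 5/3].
42875*sqrt(3)/19683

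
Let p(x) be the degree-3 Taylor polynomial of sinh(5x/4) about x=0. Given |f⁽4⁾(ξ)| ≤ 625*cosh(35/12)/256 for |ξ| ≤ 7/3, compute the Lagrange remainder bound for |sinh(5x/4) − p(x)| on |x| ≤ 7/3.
1500625*cosh(35/12)/497664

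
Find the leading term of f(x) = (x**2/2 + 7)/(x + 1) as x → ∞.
x/2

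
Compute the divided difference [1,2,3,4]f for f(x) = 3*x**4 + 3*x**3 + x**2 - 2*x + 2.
33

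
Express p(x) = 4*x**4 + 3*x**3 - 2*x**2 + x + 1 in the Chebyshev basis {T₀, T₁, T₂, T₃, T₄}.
(3/2)T₀ + (13/4)T₁ + T₂ + (3/4)T₃ + (1/2)T₄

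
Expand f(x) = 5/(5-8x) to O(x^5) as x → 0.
1 + 8*x/5 + 64*x**2/25 + 512*x**3/125 + 4096*x**4/625 + O(x**5)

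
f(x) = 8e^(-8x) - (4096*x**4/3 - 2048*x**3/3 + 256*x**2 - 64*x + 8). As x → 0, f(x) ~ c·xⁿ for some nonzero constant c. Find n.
5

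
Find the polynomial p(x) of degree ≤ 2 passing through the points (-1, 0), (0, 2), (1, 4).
2*x + 2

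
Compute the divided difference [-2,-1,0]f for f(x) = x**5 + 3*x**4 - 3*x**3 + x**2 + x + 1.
16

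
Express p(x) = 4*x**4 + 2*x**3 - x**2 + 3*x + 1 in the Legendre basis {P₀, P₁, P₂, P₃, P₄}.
(22/15)P₀ + (21/5)P₁ + (34/21)P₂ + (4/5)P₃ + (32/35)P₄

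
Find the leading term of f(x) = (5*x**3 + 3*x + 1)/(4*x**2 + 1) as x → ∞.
5*x/4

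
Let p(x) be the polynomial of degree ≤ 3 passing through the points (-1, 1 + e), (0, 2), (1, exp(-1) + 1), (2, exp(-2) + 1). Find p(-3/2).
(-5 + 21*e + (-19 + 35*e)*exp(2))*exp(-2)/16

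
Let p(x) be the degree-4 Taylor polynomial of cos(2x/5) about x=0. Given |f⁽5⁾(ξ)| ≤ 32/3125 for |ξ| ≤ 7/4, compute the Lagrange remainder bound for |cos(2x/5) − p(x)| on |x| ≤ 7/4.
16807/12000000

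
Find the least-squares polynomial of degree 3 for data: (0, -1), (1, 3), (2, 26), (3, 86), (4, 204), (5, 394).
-113/126 + (11/756)x + (155/252)x² + (82/27)x³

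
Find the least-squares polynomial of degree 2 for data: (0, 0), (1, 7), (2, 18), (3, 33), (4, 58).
18/35 + (97/35)x + (20/7)x²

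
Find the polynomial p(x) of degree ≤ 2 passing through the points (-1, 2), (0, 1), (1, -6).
-3*x**2 - 4*x + 1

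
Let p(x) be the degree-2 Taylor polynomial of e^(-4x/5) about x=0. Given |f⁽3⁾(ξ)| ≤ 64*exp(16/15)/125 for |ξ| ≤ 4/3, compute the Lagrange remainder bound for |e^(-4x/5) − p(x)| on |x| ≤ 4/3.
2048*exp(16/15)/10125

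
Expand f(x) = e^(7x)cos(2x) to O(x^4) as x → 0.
1 + 7*x + 45*x**2/2 + 259*x**3/6 + O(x**4)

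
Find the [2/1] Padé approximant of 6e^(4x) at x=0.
(16*x**2 + 16*x + 6)/(1 - 4*x/3)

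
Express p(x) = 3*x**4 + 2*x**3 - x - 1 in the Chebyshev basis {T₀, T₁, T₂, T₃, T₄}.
(1/8)T₀ + (1/2)T₁ + (3/2)T₂ + (1/2)T₃ + (3/8)T₄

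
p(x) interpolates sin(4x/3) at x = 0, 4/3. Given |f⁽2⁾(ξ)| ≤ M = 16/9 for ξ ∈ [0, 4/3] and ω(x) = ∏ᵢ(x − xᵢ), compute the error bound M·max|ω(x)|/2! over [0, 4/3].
32/81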